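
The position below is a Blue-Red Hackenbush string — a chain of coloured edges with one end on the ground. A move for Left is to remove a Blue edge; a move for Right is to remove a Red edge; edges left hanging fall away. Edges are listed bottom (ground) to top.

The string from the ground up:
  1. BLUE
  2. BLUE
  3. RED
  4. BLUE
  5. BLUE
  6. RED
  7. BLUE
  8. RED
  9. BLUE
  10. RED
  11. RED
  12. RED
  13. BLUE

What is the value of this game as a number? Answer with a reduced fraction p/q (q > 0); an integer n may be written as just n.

3747/2048

Prefix values for BLUE BLUE RED BLUE BLUE RED BLUE RED BLUE RED RED RED BLUE via {L|R} + simplicity:
1 of 13 · B · max L 0 · min R +∞ = 1
2 of 13 · BB · max L 1 · min R +∞ = 2
3 of 13 · BBR · max L 1 · min R 2 = 3/2
4 of 13 · BBRB · max L 3/2 · min R 2 = 7/4
5 of 13 · BBRBB · max L 7/4 · min R 2 = 15/8
6 of 13 · BBRBBR · max L 7/4 · min R 15/8 = 29/16
7 of 13 · BBRBBRB · max L 29/16 · min R 15/8 = 59/32
8 of 13 · BBRBBRBR · max L 29/16 · min R 59/32 = 117/64
9 of 13 · BBRBBRBRB · max L 117/64 · min R 59/32 = 235/128
10 of 13 · BBRBBRBRBR · max L 117/64 · min R 235/128 = 469/256
11 of 13 · BBRBBRBRBRR · max L 117/64 · min R 469/256 = 937/512
12 of 13 · BBRBBRBRBRRR · max L 117/64 · min R 937/512 = 1873/1024
13 of 13 · BBRBBRBRBRRRB · max L 1873/1024 · min R 937/512 = 3747/2048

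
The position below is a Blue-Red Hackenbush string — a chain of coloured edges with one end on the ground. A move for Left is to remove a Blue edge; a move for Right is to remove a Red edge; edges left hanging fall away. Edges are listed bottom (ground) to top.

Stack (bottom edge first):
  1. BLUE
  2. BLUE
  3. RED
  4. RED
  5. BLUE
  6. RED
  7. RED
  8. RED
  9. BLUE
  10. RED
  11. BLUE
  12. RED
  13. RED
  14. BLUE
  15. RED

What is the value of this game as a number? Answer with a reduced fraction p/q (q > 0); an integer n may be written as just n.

10405/8192

Prefix values for BLUE BLUE RED RED BLUE RED RED RED BLUE RED BLUE RED RED BLUE RED via {L|R} + simplicity:
step 1: add BLUE to get B; options L={ 0 } R={  } ⇒ 1
step 2: add BLUE to get BB; options L={ 0; 1 } R={  } ⇒ 2
step 3: add RED to get BBR; options L={ 0; 1 } R={ 2 } ⇒ 3/2
step 4: add RED to get BBRR; options L={ 0; 1 } R={ 3/2; 2 } ⇒ 5/4
step 5: add BLUE to get BBRRB; options L={ 0; 1; 5/4 } R={ 3/2; 2 } ⇒ 11/8
step 6: add RED to get BBRRBR; options L={ 0; 1; 5/4 } R={ 11/8; 3/2; 2 } ⇒ 21/16
step 7: add RED to get BBRRBRR; options L={ 0; 1; 5/4 } R={ 21/16; 11/8; 3/2; 2 } ⇒ 41/32
step 8: add RED to get BBRRBRRR; options L={ 0; 1; 5/4 } R={ 41/32; 21/16; 11/8; 3/2; 2 } ⇒ 81/64
step 9: add BLUE to get BBRRBRRRB; options L={ 0; 1; 5/4; 81/64 } R={ 41/32; 21/16; 11/8; 3/2; 2 } ⇒ 163/128
step 10: add RED to get BBRRBRRRBR; options L={ 0; 1; 5/4; 81/64 } R={ 163/128; 41/32; 21/16; 11/8; 3/2; 2 } ⇒ 325/256
step 11: add BLUE to get BBRRBRRRBRB; options L={ 0; 1; 5/4; 81/64; 325/256 } R={ 163/128; 41/32; 21/16; 11/8; 3/2; 2 } ⇒ 651/512
step 12: add RED to get BBRRBRRRBRBR; options L={ 0; 1; 5/4; 81/64; 325/256 } R={ 651/512; 163/128; 41/32; 21/16; 11/8; 3/2; 2 } ⇒ 1301/1024
step 13: add RED to get BBRRBRRRBRBRR; options L={ 0; 1; 5/4; 81/64; 325/256 } R={ 1301/1024; 651/512; 163/128; 41/32; 21/16; 11/8; 3/2; 2 } ⇒ 2601/2048
step 14: add BLUE to get BBRRBRRRBRBRRB; options L={ 0; 1; 5/4; 81/64; 325/256; 2601/2048 } R={ 1301/1024; 651/512; 163/128; 41/32; 21/16; 11/8; 3/2; 2 } ⇒ 5203/4096
step 15: add RED to get BBRRBRRRBRBRRBR; options L={ 0; 1; 5/4; 81/64; 325/256; 2601/2048 } R={ 5203/4096; 1301/1024; 651/512; 163/128; 41/32; 21/16; 11/8; 3/2; 2 } ⇒ 10405/8192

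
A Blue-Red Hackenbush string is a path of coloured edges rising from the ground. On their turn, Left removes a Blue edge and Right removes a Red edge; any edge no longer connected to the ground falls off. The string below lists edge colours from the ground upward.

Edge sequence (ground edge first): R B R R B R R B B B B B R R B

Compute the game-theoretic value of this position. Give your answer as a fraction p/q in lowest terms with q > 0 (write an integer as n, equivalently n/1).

Prefix values for R B R R B R R B B B B B R R B via {L|R} + simplicity:
value_1 [R]  L=[—]  R=[0]  gives -1
value_2 [RB]  L=[-1]  R=[0]  gives -1/2
value_3 [RBR]  L=[-1]  R=[-1/2, 0]  gives -3/4
value_4 [RBRR]  L=[-1]  R=[-3/4, -1/2, 0]  gives -7/8
value_5 [RBRRB]  L=[-1, -7/8]  R=[-3/4, -1/2, 0]  gives -13/16
value_6 [RBRRBR]  L=[-1, -7/8]  R=[-13/16, -3/4, -1/2, 0]  gives -27/32
value_7 [RBRRBRR]  L=[-1, -7/8]  R=[-27/32, -13/16, -3/4, -1/2, 0]  gives -55/64
value_8 [RBRRBRRB]  L=[-1, -7/8, -55/64]  R=[-27/32, -13/16, -3/4, -1/2, 0]  gives -109/128
value_9 [RBRRBRRBB]  L=[-1, -7/8, -55/64, -109/128]  R=[-27/32, -13/16, -3/4, -1/2, 0]  gives -217/256
value_10 [RBRRBRRBBB]  L=[-1, -7/8, -55/64, -109/128, -217/256]  R=[-27/32, -13/16, -3/4, -1/2, 0]  gives -433/512
value_11 [RBRRBRRBBBB]  L=[-1, -7/8, -55/64, -109/128, -217/256, -433/512]  R=[-27/32, -13/16, -3/4, -1/2, 0]  gives -865/1024
value_12 [RBRRBRRBBBBB]  L=[-1, -7/8, -55/64, -109/128, -217/256, -433/512, -865/1024]  R=[-27/32, -13/16, -3/4, -1/2, 0]  gives -1729/2048
value_13 [RBRRBRRBBBBBR]  L=[-1, -7/8, -55/64, -109/128, -217/256, -433/512, -865/1024]  R=[-1729/2048, -27/32, -13/16, -3/4, -1/2, 0]  gives -3459/4096
value_14 [RBRRBRRBBBBBRR]  L=[-1, -7/8, -55/64, -109/128, -217/256, -433/512, -865/1024]  R=[-3459/4096, -1729/2048, -27/32, -13/16, -3/4, -1/2, 0]  gives -6919/8192
value_15 [RBRRBRRBBBBBRRB]  L=[-1, -7/8, -55/64, -109/128, -217/256, -433/512, -865/1024, -6919/8192]  R=[-3459/4096, -1729/2048, -27/32, -13/16, -3/4, -1/2, 0]  gives -13837/16384

-13837/16384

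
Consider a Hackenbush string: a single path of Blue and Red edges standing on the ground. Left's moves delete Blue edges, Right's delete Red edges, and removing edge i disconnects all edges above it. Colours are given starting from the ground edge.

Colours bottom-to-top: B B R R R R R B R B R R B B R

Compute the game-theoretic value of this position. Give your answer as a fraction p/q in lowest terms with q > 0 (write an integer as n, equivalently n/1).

edge 1 of 15 (B): { 0 | — } → 1
edge 2 of 15 (B): { 0,1 | — } → 2
edge 3 of 15 (R): { 0,1 | 2 } → 3/2
edge 4 of 15 (R): { 0,1 | 3/2,2 } → 5/4
edge 5 of 15 (R): { 0,1 | 5/4,3/2,2 } → 9/8
edge 6 of 15 (R): { 0,1 | 9/8,5/4,3/2,2 } → 17/16
edge 7 of 15 (R): { 0,1 | 17/16,9/8,5/4,3/2,2 } → 33/32
edge 8 of 15 (B): { 0,1,33/32 | 17/16,9/8,5/4,3/2,2 } → 67/64
edge 9 of 15 (R): { 0,1,33/32 | 67/64,17/16,9/8,5/4,3/2,2 } → 133/128
edge 10 of 15 (B): { 0,1,33/32,133/128 | 67/64,17/16,9/8,5/4,3/2,2 } → 267/256
edge 11 of 15 (R): { 0,1,33/32,133/128 | 267/256,67/64,17/16,9/8,5/4,3/2,2 } → 533/512
edge 12 of 15 (R): { 0,1,33/32,133/128 | 533/512,267/256,67/64,17/16,9/8,5/4,3/2,2 } → 1065/1024
edge 13 of 15 (B): { 0,1,33/32,133/128,1065/1024 | 533/512,267/256,67/64,17/16,9/8,5/4,3/2,2 } → 2131/2048
edge 14 of 15 (B): { 0,1,33/32,133/128,1065/1024,2131/2048 | 533/512,267/256,67/64,17/16,9/8,5/4,3/2,2 } → 4263/4096
edge 15 of 15 (R): { 0,1,33/32,133/128,1065/1024,2131/2048 | 4263/4096,533/512,267/256,67/64,17/16,9/8,5/4,3/2,2 } → 8525/8192

8525/8192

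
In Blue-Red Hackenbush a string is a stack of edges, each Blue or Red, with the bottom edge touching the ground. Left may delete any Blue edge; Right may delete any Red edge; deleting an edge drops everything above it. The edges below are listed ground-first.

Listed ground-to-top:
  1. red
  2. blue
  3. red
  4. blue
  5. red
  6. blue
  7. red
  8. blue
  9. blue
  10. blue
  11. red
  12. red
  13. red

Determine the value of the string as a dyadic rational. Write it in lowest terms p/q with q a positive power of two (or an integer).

-2703/4096

Prefix values for red blue red blue red blue red blue blue blue red red red via {L|R} + simplicity:
1 of 13 · r · max L −∞ · min R 0 -> -1
2 of 13 · rb · max L -1 · min R 0 -> -1/2
3 of 13 · rbr · max L -1 · min R -1/2 -> -3/4
4 of 13 · rbrb · max L -3/4 · min R -1/2 -> -5/8
5 of 13 · rbrbr · max L -3/4 · min R -5/8 -> -11/16
6 of 13 · rbrbrb · max L -11/16 · min R -5/8 -> -21/32
7 of 13 · rbrbrbr · max L -11/16 · min R -21/32 -> -43/64
8 of 13 · rbrbrbrb · max L -43/64 · min R -21/32 -> -85/128
9 of 13 · rbrbrbrbb · max L -85/128 · min R -21/32 -> -169/256
10 of 13 · rbrbrbrbbb · max L -169/256 · min R -21/32 -> -337/512
11 of 13 · rbrbrbrbbbr · max L -169/256 · min R -337/512 -> -675/1024
12 of 13 · rbrbrbrbbbrr · max L -169/256 · min R -675/1024 -> -1351/2048
13 of 13 · rbrbrbrbbbrrr · max L -169/256 · min R -1351/2048 -> -2703/4096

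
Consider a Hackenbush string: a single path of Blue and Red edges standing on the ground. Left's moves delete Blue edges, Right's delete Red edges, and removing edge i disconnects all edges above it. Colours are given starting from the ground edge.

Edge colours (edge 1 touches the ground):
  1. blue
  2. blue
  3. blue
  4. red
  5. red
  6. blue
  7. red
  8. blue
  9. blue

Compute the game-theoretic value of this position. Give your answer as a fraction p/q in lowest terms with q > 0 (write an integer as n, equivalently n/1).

151/64

step 1: add blue to get b; options L={ 0 } R={ ∅ } — 1
step 2: add blue to get bb; options L={ 0, 1 } R={ ∅ } — 2
step 3: add blue to get bbb; options L={ 0, 1, 2 } R={ ∅ } — 3
step 4: add red to get bbbr; options L={ 0, 1, 2 } R={ 3 } — 5/2
step 5: add red to get bbbrr; options L={ 0, 1, 2 } R={ 5/2, 3 } — 9/4
step 6: add blue to get bbbrrb; options L={ 0, 1, 2, 9/4 } R={ 5/2, 3 } — 19/8
step 7: add red to get bbbrrbr; options L={ 0, 1, 2, 9/4 } R={ 19/8, 5/2, 3 } — 37/16
step 8: add blue to get bbbrrbrb; options L={ 0, 1, 2, 9/4, 37/16 } R={ 19/8, 5/2, 3 } — 75/32
step 9: add blue to get bbbrrbrbb; options L={ 0, 1, 2, 9/4, 37/16, 75/32 } R={ 19/8, 5/2, 3 } — 151/64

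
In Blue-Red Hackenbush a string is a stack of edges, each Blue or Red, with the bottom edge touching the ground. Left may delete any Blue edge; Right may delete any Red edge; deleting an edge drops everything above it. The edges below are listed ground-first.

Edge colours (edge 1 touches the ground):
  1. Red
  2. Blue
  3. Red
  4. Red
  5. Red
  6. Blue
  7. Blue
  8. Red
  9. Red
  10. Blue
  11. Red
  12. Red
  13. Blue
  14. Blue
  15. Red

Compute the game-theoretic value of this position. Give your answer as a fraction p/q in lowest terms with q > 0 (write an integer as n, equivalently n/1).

edge 1 of 15 (Red): { (no moves) | 0 } = -1
edge 2 of 15 (Blue): { -1 | 0 } = -1/2
edge 3 of 15 (Red): { -1 | -1/2 0 } = -3/4
edge 4 of 15 (Red): { -1 | -3/4 -1/2 0 } = -7/8
edge 5 of 15 (Red): { -1 | -7/8 -3/4 -1/2 0 } = -15/16
edge 6 of 15 (Blue): { -1 -15/16 | -7/8 -3/4 -1/2 0 } = -29/32
edge 7 of 15 (Blue): { -1 -15/16 -29/32 | -7/8 -3/4 -1/2 0 } = -57/64
edge 8 of 15 (Red): { -1 -15/16 -29/32 | -57/64 -7/8 -3/4 -1/2 0 } = -115/128
edge 9 of 15 (Red): { -1 -15/16 -29/32 | -115/128 -57/64 -7/8 -3/4 -1/2 0 } = -231/256
edge 10 of 15 (Blue): { -1 -15/16 -29/32 -231/256 | -115/128 -57/64 -7/8 -3/4 -1/2 0 } = -461/512
edge 11 of 15 (Red): { -1 -15/16 -29/32 -231/256 | -461/512 -115/128 -57/64 -7/8 -3/4 -1/2 0 } = -923/1024
edge 12 of 15 (Red): { -1 -15/16 -29/32 -231/256 | -923/1024 -461/512 -115/128 -57/64 -7/8 -3/4 -1/2 0 } = -1847/2048
edge 13 of 15 (Blue): { -1 -15/16 -29/32 -231/256 -1847/2048 | -923/1024 -461/512 -115/128 -57/64 -7/8 -3/4 -1/2 0 } = -3693/4096
edge 14 of 15 (Blue): { -1 -15/16 -29/32 -231/256 -1847/2048 -3693/4096 | -923/1024 -461/512 -115/128 -57/64 -7/8 -3/4 -1/2 0 } = -7385/8192
edge 15 of 15 (Red): { -1 -15/16 -29/32 -231/256 -1847/2048 -3693/4096 | -7385/8192 -923/1024 -461/512 -115/128 -57/64 -7/8 -3/4 -1/2 0 } = -14771/16384

-14771/16384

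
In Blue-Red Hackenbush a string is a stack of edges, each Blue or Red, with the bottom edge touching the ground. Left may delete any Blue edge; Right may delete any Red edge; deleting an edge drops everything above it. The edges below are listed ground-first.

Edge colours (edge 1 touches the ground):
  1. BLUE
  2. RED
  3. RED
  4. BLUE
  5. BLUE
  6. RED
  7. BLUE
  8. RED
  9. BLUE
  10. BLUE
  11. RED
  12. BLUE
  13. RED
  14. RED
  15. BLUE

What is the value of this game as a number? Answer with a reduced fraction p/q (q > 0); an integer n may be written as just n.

6867/16384

Build G(s[:k]) for k = 1..15, string s = BLUE RED RED BLUE BLUE RED BLUE RED BLUE BLUE RED BLUE RED RED BLUE.
edge 1 of 15 (BLUE): { 0 | — } → 1
edge 2 of 15 (RED): { 0 | 1 } → 1/2
edge 3 of 15 (RED): { 0 | 1/2,1 } → 1/4
edge 4 of 15 (BLUE): { 0,1/4 | 1/2,1 } → 3/8
edge 5 of 15 (BLUE): { 0,1/4,3/8 | 1/2,1 } → 7/16
edge 6 of 15 (RED): { 0,1/4,3/8 | 7/16,1/2,1 } → 13/32
edge 7 of 15 (BLUE): { 0,1/4,3/8,13/32 | 7/16,1/2,1 } → 27/64
edge 8 of 15 (RED): { 0,1/4,3/8,13/32 | 27/64,7/16,1/2,1 } → 53/128
edge 9 of 15 (BLUE): { 0,1/4,3/8,13/32,53/128 | 27/64,7/16,1/2,1 } → 107/256
edge 10 of 15 (BLUE): { 0,1/4,3/8,13/32,53/128,107/256 | 27/64,7/16,1/2,1 } → 215/512
edge 11 of 15 (RED): { 0,1/4,3/8,13/32,53/128,107/256 | 215/512,27/64,7/16,1/2,1 } → 429/1024
edge 12 of 15 (BLUE): { 0,1/4,3/8,13/32,53/128,107/256,429/1024 | 215/512,27/64,7/16,1/2,1 } → 859/2048
edge 13 of 15 (RED): { 0,1/4,3/8,13/32,53/128,107/256,429/1024 | 859/2048,215/512,27/64,7/16,1/2,1 } → 1717/4096
edge 14 of 15 (RED): { 0,1/4,3/8,13/32,53/128,107/256,429/1024 | 1717/4096,859/2048,215/512,27/64,7/16,1/2,1 } → 3433/8192
edge 15 of 15 (BLUE): { 0,1/4,3/8,13/32,53/128,107/256,429/1024,3433/8192 | 1717/4096,859/2048,215/512,27/64,7/16,1/2,1 } → 6867/16384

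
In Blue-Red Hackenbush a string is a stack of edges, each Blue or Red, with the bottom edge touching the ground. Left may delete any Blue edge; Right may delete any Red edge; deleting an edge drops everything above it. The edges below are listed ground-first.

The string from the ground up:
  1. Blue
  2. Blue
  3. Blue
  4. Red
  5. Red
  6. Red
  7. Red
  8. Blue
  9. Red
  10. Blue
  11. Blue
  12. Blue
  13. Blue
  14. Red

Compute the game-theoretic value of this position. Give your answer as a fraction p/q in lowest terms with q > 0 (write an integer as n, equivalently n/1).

Build g(s[:k]) for k = 1..14, string s = Blue Blue Blue Red Red Red Red Blue Red Blue Blue Blue Blue Red.
edge 1 of 14 (Blue): { 0 | none } so 1
edge 2 of 14 (Blue): { 0; 1 | none } so 2
edge 3 of 14 (Blue): { 0; 1; 2 | none } so 3
edge 4 of 14 (Red): { 0; 1; 2 | 3 } so 5/2
edge 5 of 14 (Red): { 0; 1; 2 | 5/2; 3 } so 9/4
edge 6 of 14 (Red): { 0; 1; 2 | 9/4; 5/2; 3 } so 17/8
edge 7 of 14 (Red): { 0; 1; 2 | 17/8; 9/4; 5/2; 3 } so 33/16
edge 8 of 14 (Blue): { 0; 1; 2; 33/16 | 17/8; 9/4; 5/2; 3 } so 67/32
edge 9 of 14 (Red): { 0; 1; 2; 33/16 | 67/32; 17/8; 9/4; 5/2; 3 } so 133/64
edge 10 of 14 (Blue): { 0; 1; 2; 33/16; 133/64 | 67/32; 17/8; 9/4; 5/2; 3 } so 267/128
edge 11 of 14 (Blue): { 0; 1; 2; 33/16; 133/64; 267/128 | 67/32; 17/8; 9/4; 5/2; 3 } so 535/256
edge 12 of 14 (Blue): { 0; 1; 2; 33/16; 133/64; 267/128; 535/256 | 67/32; 17/8; 9/4; 5/2; 3 } so 1071/512
edge 13 of 14 (Blue): { 0; 1; 2; 33/16; 133/64; 267/128; 535/256; 1071/512 | 67/32; 17/8; 9/4; 5/2; 3 } so 2143/1024
edge 14 of 14 (Red): { 0; 1; 2; 33/16; 133/64; 267/128; 535/256; 1071/512 | 2143/1024; 67/32; 17/8; 9/4; 5/2; 3 } so 4285/2048

4285/2048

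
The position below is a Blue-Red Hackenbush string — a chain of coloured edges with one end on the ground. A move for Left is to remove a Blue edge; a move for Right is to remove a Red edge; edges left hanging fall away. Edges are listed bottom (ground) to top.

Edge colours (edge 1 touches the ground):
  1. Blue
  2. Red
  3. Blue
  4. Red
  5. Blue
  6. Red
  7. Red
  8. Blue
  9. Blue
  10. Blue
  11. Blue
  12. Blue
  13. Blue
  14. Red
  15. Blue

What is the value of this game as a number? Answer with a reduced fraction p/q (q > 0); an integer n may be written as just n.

10747/16384

Build v(s[:k]) for k = 1..15, string s = Blue Red Blue Red Blue Red Red Blue Blue Blue Blue Blue Blue Red Blue.
B: Left { 0 }, Right {  } so simplest 1
BR: Left { 0 }, Right { 1 } so simplest 1/2
BRB: Left { 0,1/2 }, Right { 1 } so simplest 3/4
BRBR: Left { 0,1/2 }, Right { 3/4,1 } so simplest 5/8
BRBRB: Left { 0,1/2,5/8 }, Right { 3/4,1 } so simplest 11/16
BRBRBR: Left { 0,1/2,5/8 }, Right { 11/16,3/4,1 } so simplest 21/32
BRBRBRR: Left { 0,1/2,5/8 }, Right { 21/32,11/16,3/4,1 } so simplest 41/64
BRBRBRRB: Left { 0,1/2,5/8,41/64 }, Right { 21/32,11/16,3/4,1 } so simplest 83/128
BRBRBRRBB: Left { 0,1/2,5/8,41/64,83/128 }, Right { 21/32,11/16,3/4,1 } so simplest 167/256
BRBRBRRBBB: Left { 0,1/2,5/8,41/64,83/128,167/256 }, Right { 21/32,11/16,3/4,1 } so simplest 335/512
BRBRBRRBBBB: Left { 0,1/2,5/8,41/64,83/128,167/256,335/512 }, Right { 21/32,11/16,3/4,1 } so simplest 671/1024
BRBRBRRBBBBB: Left { 0,1/2,5/8,41/64,83/128,167/256,335/512,671/1024 }, Right { 21/32,11/16,3/4,1 } so simplest 1343/2048
BRBRBRRBBBBBB: Left { 0,1/2,5/8,41/64,83/128,167/256,335/512,671/1024,1343/2048 }, Right { 21/32,11/16,3/4,1 } so simplest 2687/4096
BRBRBRRBBBBBBR: Left { 0,1/2,5/8,41/64,83/128,167/256,335/512,671/1024,1343/2048 }, Right { 2687/4096,21/32,11/16,3/4,1 } so simplest 5373/8192
BRBRBRRBBBBBBRB: Left { 0,1/2,5/8,41/64,83/128,167/256,335/512,671/1024,1343/2048,5373/8192 }, Right { 2687/4096,21/32,11/16,3/4,1 } so simplest 10747/16384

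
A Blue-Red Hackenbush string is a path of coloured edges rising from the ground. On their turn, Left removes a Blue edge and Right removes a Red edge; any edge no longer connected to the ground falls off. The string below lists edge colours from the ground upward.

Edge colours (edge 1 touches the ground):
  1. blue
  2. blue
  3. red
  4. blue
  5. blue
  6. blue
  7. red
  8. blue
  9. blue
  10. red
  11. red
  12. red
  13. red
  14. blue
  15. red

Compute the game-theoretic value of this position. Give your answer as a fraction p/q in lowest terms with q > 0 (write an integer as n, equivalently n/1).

15749/8192

edge 1 of 15 (blue): { 0 | — } → 1
edge 2 of 15 (blue): { 0, 1 | — } → 2
edge 3 of 15 (red): { 0, 1 | 2 } → 3/2
edge 4 of 15 (blue): { 0, 1, 3/2 | 2 } → 7/4
edge 5 of 15 (blue): { 0, 1, 3/2, 7/4 | 2 } → 15/8
edge 6 of 15 (blue): { 0, 1, 3/2, 7/4, 15/8 | 2 } → 31/16
edge 7 of 15 (red): { 0, 1, 3/2, 7/4, 15/8 | 31/16, 2 } → 61/32
edge 8 of 15 (blue): { 0, 1, 3/2, 7/4, 15/8, 61/32 | 31/16, 2 } → 123/64
edge 9 of 15 (blue): { 0, 1, 3/2, 7/4, 15/8, 61/32, 123/64 | 31/16, 2 } → 247/128
edge 10 of 15 (red): { 0, 1, 3/2, 7/4, 15/8, 61/32, 123/64 | 247/128, 31/16, 2 } → 493/256
edge 11 of 15 (red): { 0, 1, 3/2, 7/4, 15/8, 61/32, 123/64 | 493/256, 247/128, 31/16, 2 } → 985/512
edge 12 of 15 (red): { 0, 1, 3/2, 7/4, 15/8, 61/32, 123/64 | 985/512, 493/256, 247/128, 31/16, 2 } → 1969/1024
edge 13 of 15 (red): { 0, 1, 3/2, 7/4, 15/8, 61/32, 123/64 | 1969/1024, 985/512, 493/256, 247/128, 31/16, 2 } → 3937/2048
edge 14 of 15 (blue): { 0, 1, 3/2, 7/4, 15/8, 61/32, 123/64, 3937/2048 | 1969/1024, 985/512, 493/256, 247/128, 31/16, 2 } → 7875/4096
edge 15 of 15 (red): { 0, 1, 3/2, 7/4, 15/8, 61/32, 123/64, 3937/2048 | 7875/4096, 1969/1024, 985/512, 493/256, 247/128, 31/16, 2 } → 15749/8192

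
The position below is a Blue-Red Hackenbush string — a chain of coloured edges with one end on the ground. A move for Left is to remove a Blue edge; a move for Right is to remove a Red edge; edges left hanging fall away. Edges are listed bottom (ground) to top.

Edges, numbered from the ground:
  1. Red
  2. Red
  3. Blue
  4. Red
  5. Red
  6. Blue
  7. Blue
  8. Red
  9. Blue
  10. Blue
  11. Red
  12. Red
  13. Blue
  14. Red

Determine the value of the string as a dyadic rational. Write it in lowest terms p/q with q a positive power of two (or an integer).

-7323/4096

Build value(s[:k]) for k = 1..14, string s = Red Red Blue Red Red Blue Blue Red Blue Blue Red Red Blue Red.
step 1: add Red to get R; options L={ — } R={ 0 } so -1
step 2: add Red to get RR; options L={ — } R={ -1, 0 } so -2
step 3: add Blue to get RRB; options L={ -2 } R={ -1, 0 } so -3/2
step 4: add Red to get RRBR; options L={ -2 } R={ -3/2, -1, 0 } so -7/4
step 5: add Red to get RRBRR; options L={ -2 } R={ -7/4, -3/2, -1, 0 } so -15/8
step 6: add Blue to get RRBRRB; options L={ -2, -15/8 } R={ -7/4, -3/2, -1, 0 } so -29/16
step 7: add Blue to get RRBRRBB; options L={ -2, -15/8, -29/16 } R={ -7/4, -3/2, -1, 0 } so -57/32
step 8: add Red to get RRBRRBBR; options L={ -2, -15/8, -29/16 } R={ -57/32, -7/4, -3/2, -1, 0 } so -115/64
step 9: add Blue to get RRBRRBBRB; options L={ -2, -15/8, -29/16, -115/64 } R={ -57/32, -7/4, -3/2, -1, 0 } so -229/128
step 10: add Blue to get RRBRRBBRBB; options L={ -2, -15/8, -29/16, -115/64, -229/128 } R={ -57/32, -7/4, -3/2, -1, 0 } so -457/256
step 11: add Red to get RRBRRBBRBBR; options L={ -2, -15/8, -29/16, -115/64, -229/128 } R={ -457/256, -57/32, -7/4, -3/2, -1, 0 } so -915/512
step 12: add Red to get RRBRRBBRBBRR; options L={ -2, -15/8, -29/16, -115/64, -229/128 } R={ -915/512, -457/256, -57/32, -7/4, -3/2, -1, 0 } so -1831/1024
step 13: add Blue to get RRBRRBBRBBRRB; options L={ -2, -15/8, -29/16, -115/64, -229/128, -1831/1024 } R={ -915/512, -457/256, -57/32, -7/4, -3/2, -1, 0 } so -3661/2048
step 14: add Red to get RRBRRBBRBBRRBR; options L={ -2, -15/8, -29/16, -115/64, -229/128, -1831/1024 } R={ -3661/2048, -915/512, -457/256, -57/32, -7/4, -3/2, -1, 0 } so -7323/4096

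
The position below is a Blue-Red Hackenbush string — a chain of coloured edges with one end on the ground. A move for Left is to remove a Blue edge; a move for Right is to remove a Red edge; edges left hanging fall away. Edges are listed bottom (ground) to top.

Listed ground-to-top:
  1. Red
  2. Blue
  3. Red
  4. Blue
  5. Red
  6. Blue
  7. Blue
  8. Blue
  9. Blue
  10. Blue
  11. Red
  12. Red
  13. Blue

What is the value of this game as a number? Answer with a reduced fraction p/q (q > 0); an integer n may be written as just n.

edge 1 of 13 (Red): {  | 0 } gives -1
edge 2 of 13 (Blue): { -1 | 0 } gives -1/2
edge 3 of 13 (Red): { -1 | -1/2 0 } gives -3/4
edge 4 of 13 (Blue): { -1 -3/4 | -1/2 0 } gives -5/8
edge 5 of 13 (Red): { -1 -3/4 | -5/8 -1/2 0 } gives -11/16
edge 6 of 13 (Blue): { -1 -3/4 -11/16 | -5/8 -1/2 0 } gives -21/32
edge 7 of 13 (Blue): { -1 -3/4 -11/16 -21/32 | -5/8 -1/2 0 } gives -41/64
edge 8 of 13 (Blue): { -1 -3/4 -11/16 -21/32 -41/64 | -5/8 -1/2 0 } gives -81/128
edge 9 of 13 (Blue): { -1 -3/4 -11/16 -21/32 -41/64 -81/128 | -5/8 -1/2 0 } gives -161/256
edge 10 of 13 (Blue): { -1 -3/4 -11/16 -21/32 -41/64 -81/128 -161/256 | -5/8 -1/2 0 } gives -321/512
edge 11 of 13 (Red): { -1 -3/4 -11/16 -21/32 -41/64 -81/128 -161/256 | -321/512 -5/8 -1/2 0 } gives -643/1024
edge 12 of 13 (Red): { -1 -3/4 -11/16 -21/32 -41/64 -81/128 -161/256 | -643/1024 -321/512 -5/8 -1/2 0 } gives -1287/2048
edge 13 of 13 (Blue): { -1 -3/4 -11/16 -21/32 -41/64 -81/128 -161/256 -1287/2048 | -643/1024 -321/512 -5/8 -1/2 0 } gives -2573/4096

-2573/4096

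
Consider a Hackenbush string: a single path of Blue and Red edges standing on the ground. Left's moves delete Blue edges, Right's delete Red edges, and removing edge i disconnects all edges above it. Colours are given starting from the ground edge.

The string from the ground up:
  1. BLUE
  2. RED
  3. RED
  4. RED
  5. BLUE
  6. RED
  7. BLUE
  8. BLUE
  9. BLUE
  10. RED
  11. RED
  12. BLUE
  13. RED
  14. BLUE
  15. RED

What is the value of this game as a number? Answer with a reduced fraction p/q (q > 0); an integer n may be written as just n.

Build g(s[:k]) for k = 1..15, string s = BLUE RED RED RED BLUE RED BLUE BLUE BLUE RED RED BLUE RED BLUE RED.
g_1 [B]  L=[0]  R=[·]  -> 1
g_2 [BR]  L=[0]  R=[1]  -> 1/2
g_3 [BRR]  L=[0]  R=[1/2, 1]  -> 1/4
g_4 [BRRR]  L=[0]  R=[1/4, 1/2, 1]  -> 1/8
g_5 [BRRRB]  L=[0, 1/8]  R=[1/4, 1/2, 1]  -> 3/16
g_6 [BRRRBR]  L=[0, 1/8]  R=[3/16, 1/4, 1/2, 1]  -> 5/32
g_7 [BRRRBRB]  L=[0, 1/8, 5/32]  R=[3/16, 1/4, 1/2, 1]  -> 11/64
g_8 [BRRRBRBB]  L=[0, 1/8, 5/32, 11/64]  R=[3/16, 1/4, 1/2, 1]  -> 23/128
g_9 [BRRRBRBBB]  L=[0, 1/8, 5/32, 11/64, 23/128]  R=[3/16, 1/4, 1/2, 1]  -> 47/256
g_10 [BRRRBRBBBR]  L=[0, 1/8, 5/32, 11/64, 23/128]  R=[47/256, 3/16, 1/4, 1/2, 1]  -> 93/512
g_11 [BRRRBRBBBRR]  L=[0, 1/8, 5/32, 11/64, 23/128]  R=[93/512, 47/256, 3/16, 1/4, 1/2, 1]  -> 185/1024
g_12 [BRRRBRBBBRRB]  L=[0, 1/8, 5/32, 11/64, 23/128, 185/1024]  R=[93/512, 47/256, 3/16, 1/4, 1/2, 1]  -> 371/2048
g_13 [BRRRBRBBBRRBR]  L=[0, 1/8, 5/32, 11/64, 23/128, 185/1024]  R=[371/2048, 93/512, 47/256, 3/16, 1/4, 1/2, 1]  -> 741/4096
g_14 [BRRRBRBBBRRBRB]  L=[0, 1/8, 5/32, 11/64, 23/128, 185/1024, 741/4096]  R=[371/2048, 93/512, 47/256, 3/16, 1/4, 1/2, 1]  -> 1483/8192
g_15 [BRRRBRBBBRRBRBR]  L=[0, 1/8, 5/32, 11/64, 23/128, 185/1024, 741/4096]  R=[1483/8192, 371/2048, 93/512, 47/256, 3/16, 1/4, 1/2, 1]  -> 2965/16384

2965/16384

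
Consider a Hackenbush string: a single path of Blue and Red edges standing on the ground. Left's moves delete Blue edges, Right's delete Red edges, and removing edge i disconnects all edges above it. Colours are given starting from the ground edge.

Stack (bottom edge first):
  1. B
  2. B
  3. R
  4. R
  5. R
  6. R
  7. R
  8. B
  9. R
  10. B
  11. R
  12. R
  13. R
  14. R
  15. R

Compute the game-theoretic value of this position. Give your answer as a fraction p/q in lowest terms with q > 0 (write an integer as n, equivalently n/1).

8513/8192

value_1 [B]  L=[0]  R=[none]  gives 1
value_2 [BB]  L=[0 1]  R=[none]  gives 2
value_3 [BBR]  L=[0 1]  R=[2]  gives 3/2
value_4 [BBRR]  L=[0 1]  R=[3/2 2]  gives 5/4
value_5 [BBRRR]  L=[0 1]  R=[5/4 3/2 2]  gives 9/8
value_6 [BBRRRR]  L=[0 1]  R=[9/8 5/4 3/2 2]  gives 17/16
value_7 [BBRRRRR]  L=[0 1]  R=[17/16 9/8 5/4 3/2 2]  gives 33/32
value_8 [BBRRRRRB]  L=[0 1 33/32]  R=[17/16 9/8 5/4 3/2 2]  gives 67/64
value_9 [BBRRRRRBR]  L=[0 1 33/32]  R=[67/64 17/16 9/8 5/4 3/2 2]  gives 133/128
value_10 [BBRRRRRBRB]  L=[0 1 33/32 133/128]  R=[67/64 17/16 9/8 5/4 3/2 2]  gives 267/256
value_11 [BBRRRRRBRBR]  L=[0 1 33/32 133/128]  R=[267/256 67/64 17/16 9/8 5/4 3/2 2]  gives 533/512
value_12 [BBRRRRRBRBRR]  L=[0 1 33/32 133/128]  R=[533/512 267/256 67/64 17/16 9/8 5/4 3/2 2]  gives 1065/1024
value_13 [BBRRRRRBRBRRR]  L=[0 1 33/32 133/128]  R=[1065/1024 533/512 267/256 67/64 17/16 9/8 5/4 3/2 2]  gives 2129/2048
value_14 [BBRRRRRBRBRRRR]  L=[0 1 33/32 133/128]  R=[2129/2048 1065/1024 533/512 267/256 67/64 17/16 9/8 5/4 3/2 2]  gives 4257/4096
value_15 [BBRRRRRBRBRRRRR]  L=[0 1 33/32 133/128]  R=[4257/4096 2129/2048 1065/1024 533/512 267/256 67/64 17/16 9/8 5/4 3/2 2]  gives 8513/8192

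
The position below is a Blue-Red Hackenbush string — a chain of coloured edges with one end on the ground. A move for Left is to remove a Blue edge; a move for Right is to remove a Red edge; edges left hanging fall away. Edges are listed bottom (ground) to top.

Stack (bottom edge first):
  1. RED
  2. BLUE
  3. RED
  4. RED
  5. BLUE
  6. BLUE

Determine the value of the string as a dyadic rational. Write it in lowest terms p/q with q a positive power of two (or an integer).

v_1 [R]  L=[(no moves)]  R=[0]  so -1
v_2 [RB]  L=[-1]  R=[0]  so -1/2
v_3 [RBR]  L=[-1]  R=[-1/2, 0]  so -3/4
v_4 [RBRR]  L=[-1]  R=[-3/4, -1/2, 0]  so -7/8
v_5 [RBRRB]  L=[-1, -7/8]  R=[-3/4, -1/2, 0]  so -13/16
v_6 [RBRRBB]  L=[-1, -7/8, -13/16]  R=[-3/4, -1/2, 0]  so -25/32

-25/32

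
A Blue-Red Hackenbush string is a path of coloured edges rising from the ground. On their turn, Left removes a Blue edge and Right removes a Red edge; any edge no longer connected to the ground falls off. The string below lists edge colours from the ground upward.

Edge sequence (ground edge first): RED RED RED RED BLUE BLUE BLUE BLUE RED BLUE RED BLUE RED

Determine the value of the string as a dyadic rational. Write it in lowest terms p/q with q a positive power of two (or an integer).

-1579/512

Build v(s[:k]) for k = 1..13, string s = RED RED RED RED BLUE BLUE BLUE BLUE RED BLUE RED BLUE RED.
v(R) = {  | 0 } so -1
v(RR) = {  | -1 0 } so -2
v(RRR) = {  | -2 -1 0 } so -3
v(RRRR) = {  | -3 -2 -1 0 } so -4
v(RRRRB) = { -4 | -3 -2 -1 0 } so -7/2
v(RRRRBB) = { -4 -7/2 | -3 -2 -1 0 } so -13/4
v(RRRRBBB) = { -4 -7/2 -13/4 | -3 -2 -1 0 } so -25/8
v(RRRRBBBB) = { -4 -7/2 -13/4 -25/8 | -3 -2 -1 0 } so -49/16
v(RRRRBBBBR) = { -4 -7/2 -13/4 -25/8 | -49/16 -3 -2 -1 0 } so -99/32
v(RRRRBBBBRB) = { -4 -7/2 -13/4 -25/8 -99/32 | -49/16 -3 -2 -1 0 } so -197/64
v(RRRRBBBBRBR) = { -4 -7/2 -13/4 -25/8 -99/32 | -197/64 -49/16 -3 -2 -1 0 } so -395/128
v(RRRRBBBBRBRB) = { -4 -7/2 -13/4 -25/8 -99/32 -395/128 | -197/64 -49/16 -3 -2 -1 0 } so -789/256
v(RRRRBBBBRBRBR) = { -4 -7/2 -13/4 -25/8 -99/32 -395/128 | -789/256 -197/64 -49/16 -3 -2 -1 0 } so -1579/512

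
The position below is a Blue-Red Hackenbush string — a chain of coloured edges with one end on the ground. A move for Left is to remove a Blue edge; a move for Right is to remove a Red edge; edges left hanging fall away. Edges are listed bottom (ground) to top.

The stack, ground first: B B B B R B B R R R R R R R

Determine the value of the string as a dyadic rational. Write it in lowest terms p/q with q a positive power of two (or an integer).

edge 1 of 14 (B): { 0 | none } → 1
edge 2 of 14 (B): { 0 1 | none } → 2
edge 3 of 14 (B): { 0 1 2 | none } → 3
edge 4 of 14 (B): { 0 1 2 3 | none } → 4
edge 5 of 14 (R): { 0 1 2 3 | 4 } → 7/2
edge 6 of 14 (B): { 0 1 2 3 7/2 | 4 } → 15/4
edge 7 of 14 (B): { 0 1 2 3 7/2 15/4 | 4 } → 31/8
edge 8 of 14 (R): { 0 1 2 3 7/2 15/4 | 31/8 4 } → 61/16
edge 9 of 14 (R): { 0 1 2 3 7/2 15/4 | 61/16 31/8 4 } → 121/32
edge 10 of 14 (R): { 0 1 2 3 7/2 15/4 | 121/32 61/16 31/8 4 } → 241/64
edge 11 of 14 (R): { 0 1 2 3 7/2 15/4 | 241/64 121/32 61/16 31/8 4 } → 481/128
edge 12 of 14 (R): { 0 1 2 3 7/2 15/4 | 481/128 241/64 121/32 61/16 31/8 4 } → 961/256
edge 13 of 14 (R): { 0 1 2 3 7/2 15/4 | 961/256 481/128 241/64 121/32 61/16 31/8 4 } → 1921/512
edge 14 of 14 (R): { 0 1 2 3 7/2 15/4 | 1921/512 961/256 481/128 241/64 121/32 61/16 31/8 4 } → 3841/1024

3841/1024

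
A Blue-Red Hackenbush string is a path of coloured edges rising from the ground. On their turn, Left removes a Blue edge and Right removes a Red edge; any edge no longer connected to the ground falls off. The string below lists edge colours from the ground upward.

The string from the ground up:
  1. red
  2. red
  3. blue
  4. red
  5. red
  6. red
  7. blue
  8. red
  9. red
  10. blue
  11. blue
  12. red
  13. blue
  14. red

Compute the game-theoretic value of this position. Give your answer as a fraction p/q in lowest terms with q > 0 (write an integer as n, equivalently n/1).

-7883/4096

1 of 14 · r · max L −∞ · min R 0 ⇒ -1
2 of 14 · rr · max L −∞ · min R -1 ⇒ -2
3 of 14 · rrb · max L -2 · min R -1 ⇒ -3/2
4 of 14 · rrbr · max L -2 · min R -3/2 ⇒ -7/4
5 of 14 · rrbrr · max L -2 · min R -7/4 ⇒ -15/8
6 of 14 · rrbrrr · max L -2 · min R -15/8 ⇒ -31/16
7 of 14 · rrbrrrb · max L -31/16 · min R -15/8 ⇒ -61/32
8 of 14 · rrbrrrbr · max L -31/16 · min R -61/32 ⇒ -123/64
9 of 14 · rrbrrrbrr · max L -31/16 · min R -123/64 ⇒ -247/128
10 of 14 · rrbrrrbrrb · max L -247/128 · min R -123/64 ⇒ -493/256
11 of 14 · rrbrrrbrrbb · max L -493/256 · min R -123/64 ⇒ -985/512
12 of 14 · rrbrrrbrrbbr · max L -493/256 · min R -985/512 ⇒ -1971/1024
13 of 14 · rrbrrrbrrbbrb · max L -1971/1024 · min R -985/512 ⇒ -3941/2048
14 of 14 · rrbrrrbrrbbrbr · max L -1971/1024 · min R -3941/2048 ⇒ -7883/4096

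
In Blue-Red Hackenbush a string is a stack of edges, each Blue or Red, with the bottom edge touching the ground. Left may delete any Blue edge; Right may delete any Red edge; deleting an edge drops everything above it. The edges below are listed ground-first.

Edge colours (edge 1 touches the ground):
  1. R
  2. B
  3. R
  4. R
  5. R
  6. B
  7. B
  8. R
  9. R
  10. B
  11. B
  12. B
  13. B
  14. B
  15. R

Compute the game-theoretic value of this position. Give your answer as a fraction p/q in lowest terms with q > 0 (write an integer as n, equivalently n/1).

Prefix values for R B R R R B B R R B B B B B R via {L|R} + simplicity:
R: Left { none }, Right { 0 } = simplest -1
RB: Left { -1 }, Right { 0 } = simplest -1/2
RBR: Left { -1 }, Right { -1/2 0 } = simplest -3/4
RBRR: Left { -1 }, Right { -3/4 -1/2 0 } = simplest -7/8
RBRRR: Left { -1 }, Right { -7/8 -3/4 -1/2 0 } = simplest -15/16
RBRRRB: Left { -1 -15/16 }, Right { -7/8 -3/4 -1/2 0 } = simplest -29/32
RBRRRBB: Left { -1 -15/16 -29/32 }, Right { -7/8 -3/4 -1/2 0 } = simplest -57/64
RBRRRBBR: Left { -1 -15/16 -29/32 }, Right { -57/64 -7/8 -3/4 -1/2 0 } = simplest -115/128
RBRRRBBRR: Left { -1 -15/16 -29/32 }, Right { -115/128 -57/64 -7/8 -3/4 -1/2 0 } = simplest -231/256
RBRRRBBRRB: Left { -1 -15/16 -29/32 -231/256 }, Right { -115/128 -57/64 -7/8 -3/4 -1/2 0 } = simplest -461/512
RBRRRBBRRBB: Left { -1 -15/16 -29/32 -231/256 -461/512 }, Right { -115/128 -57/64 -7/8 -3/4 -1/2 0 } = simplest -921/1024
RBRRRBBRRBBB: Left { -1 -15/16 -29/32 -231/256 -461/512 -921/1024 }, Right { -115/128 -57/64 -7/8 -3/4 -1/2 0 } = simplest -1841/2048
RBRRRBBRRBBBB: Left { -1 -15/16 -29/32 -231/256 -461/512 -921/1024 -1841/2048 }, Right { -115/128 -57/64 -7/8 -3/4 -1/2 0 } = simplest -3681/4096
RBRRRBBRRBBBBB: Left { -1 -15/16 -29/32 -231/256 -461/512 -921/1024 -1841/2048 -3681/4096 }, Right { -115/128 -57/64 -7/8 -3/4 -1/2 0 } = simplest -7361/8192
RBRRRBBRRBBBBBR: Left { -1 -15/16 -29/32 -231/256 -461/512 -921/1024 -1841/2048 -3681/4096 }, Right { -7361/8192 -115/128 -57/64 -7/8 -3/4 -1/2 0 } = simplest -14723/16384

-14723/16384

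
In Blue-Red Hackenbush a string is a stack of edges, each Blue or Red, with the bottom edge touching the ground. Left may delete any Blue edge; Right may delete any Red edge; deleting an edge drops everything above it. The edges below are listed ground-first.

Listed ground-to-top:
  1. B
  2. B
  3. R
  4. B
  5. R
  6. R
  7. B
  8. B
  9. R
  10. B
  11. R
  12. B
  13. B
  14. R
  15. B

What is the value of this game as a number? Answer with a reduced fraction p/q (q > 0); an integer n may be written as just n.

v_1 [B]  L=[0]  R=[none]  => 1
v_2 [BB]  L=[0 1]  R=[none]  => 2
v_3 [BBR]  L=[0 1]  R=[2]  => 3/2
v_4 [BBRB]  L=[0 1 3/2]  R=[2]  => 7/4
v_5 [BBRBR]  L=[0 1 3/2]  R=[7/4 2]  => 13/8
v_6 [BBRBRR]  L=[0 1 3/2]  R=[13/8 7/4 2]  => 25/16
v_7 [BBRBRRB]  L=[0 1 3/2 25/16]  R=[13/8 7/4 2]  => 51/32
v_8 [BBRBRRBB]  L=[0 1 3/2 25/16 51/32]  R=[13/8 7/4 2]  => 103/64
v_9 [BBRBRRBBR]  L=[0 1 3/2 25/16 51/32]  R=[103/64 13/8 7/4 2]  => 205/128
v_10 [BBRBRRBBRB]  L=[0 1 3/2 25/16 51/32 205/128]  R=[103/64 13/8 7/4 2]  => 411/256
v_11 [BBRBRRBBRBR]  L=[0 1 3/2 25/16 51/32 205/128]  R=[411/256 103/64 13/8 7/4 2]  => 821/512
v_12 [BBRBRRBBRBRB]  L=[0 1 3/2 25/16 51/32 205/128 821/512]  R=[411/256 103/64 13/8 7/4 2]  => 1643/1024
v_13 [BBRBRRBBRBRBB]  L=[0 1 3/2 25/16 51/32 205/128 821/512 1643/1024]  R=[411/256 103/64 13/8 7/4 2]  => 3287/2048
v_14 [BBRBRRBBRBRBBR]  L=[0 1 3/2 25/16 51/32 205/128 821/512 1643/1024]  R=[3287/2048 411/256 103/64 13/8 7/4 2]  => 6573/4096
v_15 [BBRBRRBBRBRBBRB]  L=[0 1 3/2 25/16 51/32 205/128 821/512 1643/1024 6573/4096]  R=[3287/2048 411/256 103/64 13/8 7/4 2]  => 13147/8192

13147/8192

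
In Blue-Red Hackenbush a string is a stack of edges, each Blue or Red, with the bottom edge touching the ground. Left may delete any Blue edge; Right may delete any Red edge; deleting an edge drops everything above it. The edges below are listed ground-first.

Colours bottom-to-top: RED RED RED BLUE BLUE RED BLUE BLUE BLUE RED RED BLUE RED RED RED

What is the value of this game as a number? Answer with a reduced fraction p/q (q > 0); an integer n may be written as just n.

-9327/4096

v(R) = {  | 0 } — -1
v(RR) = {  | -1, 0 } — -2
v(RRR) = {  | -2, -1, 0 } — -3
v(RRRB) = { -3 | -2, -1, 0 } — -5/2
v(RRRBB) = { -3, -5/2 | -2, -1, 0 } — -9/4
v(RRRBBR) = { -3, -5/2 | -9/4, -2, -1, 0 } — -19/8
v(RRRBBRB) = { -3, -5/2, -19/8 | -9/4, -2, -1, 0 } — -37/16
v(RRRBBRBB) = { -3, -5/2, -19/8, -37/16 | -9/4, -2, -1, 0 } — -73/32
v(RRRBBRBBB) = { -3, -5/2, -19/8, -37/16, -73/32 | -9/4, -2, -1, 0 } — -145/64
v(RRRBBRBBBR) = { -3, -5/2, -19/8, -37/16, -73/32 | -145/64, -9/4, -2, -1, 0 } — -291/128
v(RRRBBRBBBRR) = { -3, -5/2, -19/8, -37/16, -73/32 | -291/128, -145/64, -9/4, -2, -1, 0 } — -583/256
v(RRRBBRBBBRRB) = { -3, -5/2, -19/8, -37/16, -73/32, -583/256 | -291/128, -145/64, -9/4, -2, -1, 0 } — -1165/512
v(RRRBBRBBBRRBR) = { -3, -5/2, -19/8, -37/16, -73/32, -583/256 | -1165/512, -291/128, -145/64, -9/4, -2, -1, 0 } — -2331/1024
v(RRRBBRBBBRRBRR) = { -3, -5/2, -19/8, -37/16, -73/32, -583/256 | -2331/1024, -1165/512, -291/128, -145/64, -9/4, -2, -1, 0 } — -4663/2048
v(RRRBBRBBBRRBRRR) = { -3, -5/2, -19/8, -37/16, -73/32, -583/256 | -4663/2048, -2331/1024, -1165/512, -291/128, -145/64, -9/4, -2, -1, 0 } — -9327/4096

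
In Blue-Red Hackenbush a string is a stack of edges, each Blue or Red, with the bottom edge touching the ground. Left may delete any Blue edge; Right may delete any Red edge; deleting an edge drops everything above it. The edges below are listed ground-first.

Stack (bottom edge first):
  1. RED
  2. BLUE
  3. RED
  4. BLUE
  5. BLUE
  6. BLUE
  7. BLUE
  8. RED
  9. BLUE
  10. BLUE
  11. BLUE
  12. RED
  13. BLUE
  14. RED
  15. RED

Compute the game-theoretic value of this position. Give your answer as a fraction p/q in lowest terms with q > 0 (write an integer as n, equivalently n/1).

-8471/16384

step 1: add RED to get R; options L={ (no moves) } R={ 0 } -> -1
step 2: add BLUE to get RB; options L={ -1 } R={ 0 } -> -1/2
step 3: add RED to get RBR; options L={ -1 } R={ -1/2, 0 } -> -3/4
step 4: add BLUE to get RBRB; options L={ -1, -3/4 } R={ -1/2, 0 } -> -5/8
step 5: add BLUE to get RBRBB; options L={ -1, -3/4, -5/8 } R={ -1/2, 0 } -> -9/16
step 6: add BLUE to get RBRBBB; options L={ -1, -3/4, -5/8, -9/16 } R={ -1/2, 0 } -> -17/32
step 7: add BLUE to get RBRBBBB; options L={ -1, -3/4, -5/8, -9/16, -17/32 } R={ -1/2, 0 } -> -33/64
step 8: add RED to get RBRBBBBR; options L={ -1, -3/4, -5/8, -9/16, -17/32 } R={ -33/64, -1/2, 0 } -> -67/128
step 9: add BLUE to get RBRBBBBRB; options L={ -1, -3/4, -5/8, -9/16, -17/32, -67/128 } R={ -33/64, -1/2, 0 } -> -133/256
step 10: add BLUE to get RBRBBBBRBB; options L={ -1, -3/4, -5/8, -9/16, -17/32, -67/128, -133/256 } R={ -33/64, -1/2, 0 } -> -265/512
step 11: add BLUE to get RBRBBBBRBBB; options L={ -1, -3/4, -5/8, -9/16, -17/32, -67/128, -133/256, -265/512 } R={ -33/64, -1/2, 0 } -> -529/1024
step 12: add RED to get RBRBBBBRBBBR; options L={ -1, -3/4, -5/8, -9/16, -17/32, -67/128, -133/256, -265/512 } R={ -529/1024, -33/64, -1/2, 0 } -> -1059/2048
step 13: add BLUE to get RBRBBBBRBBBRB; options L={ -1, -3/4, -5/8, -9/16, -17/32, -67/128, -133/256, -265/512, -1059/2048 } R={ -529/1024, -33/64, -1/2, 0 } -> -2117/4096
step 14: add RED to get RBRBBBBRBBBRBR; options L={ -1, -3/4, -5/8, -9/16, -17/32, -67/128, -133/256, -265/512, -1059/2048 } R={ -2117/4096, -529/1024, -33/64, -1/2, 0 } -> -4235/8192
step 15: add RED to get RBRBBBBRBBBRBRR; options L={ -1, -3/4, -5/8, -9/16, -17/32, -67/128, -133/256, -265/512, -1059/2048 } R={ -4235/8192, -2117/4096, -529/1024, -33/64, -1/2, 0 } -> -8471/16384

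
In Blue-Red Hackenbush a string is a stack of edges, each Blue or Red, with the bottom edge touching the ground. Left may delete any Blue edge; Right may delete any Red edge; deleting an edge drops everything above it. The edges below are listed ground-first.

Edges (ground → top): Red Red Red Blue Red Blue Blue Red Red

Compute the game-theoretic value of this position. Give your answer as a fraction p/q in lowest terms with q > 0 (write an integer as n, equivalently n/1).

-167/64

Recurse on prefixes of the 9-edge string Red Red Red Blue Red Blue Blue Red Red:
1 of 9 · R · max L −∞ · min R 0 → -1
2 of 9 · RR · max L −∞ · min R -1 → -2
3 of 9 · RRR · max L −∞ · min R -2 → -3
4 of 9 · RRRB · max L -3 · min R -2 → -5/2
5 of 9 · RRRBR · max L -3 · min R -5/2 → -11/4
6 of 9 · RRRBRB · max L -11/4 · min R -5/2 → -21/8
7 of 9 · RRRBRBB · max L -21/8 · min R -5/2 → -41/16
8 of 9 · RRRBRBBR · max L -21/8 · min R -41/16 → -83/32
9 of 9 · RRRBRBBRR · max L -21/8 · min R -83/32 → -167/64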